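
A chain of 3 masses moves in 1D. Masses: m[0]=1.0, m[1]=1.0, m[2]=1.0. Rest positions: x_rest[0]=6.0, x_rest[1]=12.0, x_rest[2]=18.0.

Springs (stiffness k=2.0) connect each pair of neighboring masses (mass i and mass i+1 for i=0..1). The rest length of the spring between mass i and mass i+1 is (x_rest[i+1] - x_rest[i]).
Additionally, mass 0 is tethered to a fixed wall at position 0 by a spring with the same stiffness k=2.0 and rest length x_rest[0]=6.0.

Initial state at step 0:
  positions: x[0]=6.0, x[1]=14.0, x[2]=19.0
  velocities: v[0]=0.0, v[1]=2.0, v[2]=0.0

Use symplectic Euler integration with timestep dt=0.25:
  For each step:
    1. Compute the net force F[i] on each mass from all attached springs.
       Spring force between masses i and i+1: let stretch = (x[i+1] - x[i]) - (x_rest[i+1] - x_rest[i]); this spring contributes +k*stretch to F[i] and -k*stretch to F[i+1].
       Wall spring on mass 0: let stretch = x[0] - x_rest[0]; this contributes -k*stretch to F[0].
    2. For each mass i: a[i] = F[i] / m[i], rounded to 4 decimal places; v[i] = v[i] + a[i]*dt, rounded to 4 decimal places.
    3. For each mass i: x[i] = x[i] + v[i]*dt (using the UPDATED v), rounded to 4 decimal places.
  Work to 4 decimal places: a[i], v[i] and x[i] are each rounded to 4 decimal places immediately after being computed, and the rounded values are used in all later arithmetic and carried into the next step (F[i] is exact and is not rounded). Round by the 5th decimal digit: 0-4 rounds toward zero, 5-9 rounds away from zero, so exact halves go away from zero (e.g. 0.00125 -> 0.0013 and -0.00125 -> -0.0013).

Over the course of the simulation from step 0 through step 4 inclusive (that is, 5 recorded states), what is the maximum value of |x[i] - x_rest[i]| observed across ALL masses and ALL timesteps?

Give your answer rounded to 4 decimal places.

Answer: 2.1250

Derivation:
Step 0: x=[6.0000 14.0000 19.0000] v=[0.0000 2.0000 0.0000]
Step 1: x=[6.2500 14.1250 19.1250] v=[1.0000 0.5000 0.5000]
Step 2: x=[6.7031 13.8906 19.3750] v=[1.8125 -0.9375 1.0000]
Step 3: x=[7.2168 13.4433 19.6895] v=[2.0547 -1.7891 1.2578]
Step 4: x=[7.6067 12.9985 19.9732] v=[1.5596 -1.7793 1.1347]
Max displacement = 2.1250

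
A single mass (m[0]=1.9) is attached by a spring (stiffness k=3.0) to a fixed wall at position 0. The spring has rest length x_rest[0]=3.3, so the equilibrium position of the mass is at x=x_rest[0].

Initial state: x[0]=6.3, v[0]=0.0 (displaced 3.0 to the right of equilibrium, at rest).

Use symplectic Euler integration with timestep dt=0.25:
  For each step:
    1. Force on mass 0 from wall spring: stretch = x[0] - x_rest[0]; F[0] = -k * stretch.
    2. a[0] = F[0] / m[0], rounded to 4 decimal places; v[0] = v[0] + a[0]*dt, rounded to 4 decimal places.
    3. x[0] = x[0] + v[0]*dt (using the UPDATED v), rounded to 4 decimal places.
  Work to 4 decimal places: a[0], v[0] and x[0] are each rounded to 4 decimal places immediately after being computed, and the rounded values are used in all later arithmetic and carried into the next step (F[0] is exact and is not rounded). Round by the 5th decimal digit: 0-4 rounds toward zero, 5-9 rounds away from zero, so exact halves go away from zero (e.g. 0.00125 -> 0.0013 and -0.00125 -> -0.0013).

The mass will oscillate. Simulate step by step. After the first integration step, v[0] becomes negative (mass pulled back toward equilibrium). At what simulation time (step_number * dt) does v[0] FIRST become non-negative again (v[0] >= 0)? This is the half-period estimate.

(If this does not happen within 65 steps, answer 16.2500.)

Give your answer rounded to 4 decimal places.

Step 0: x=[6.3000] v=[0.0000]
Step 1: x=[6.0040] v=[-1.1842]
Step 2: x=[5.4411] v=[-2.2516]
Step 3: x=[4.6669] v=[-3.0968]
Step 4: x=[3.7578] v=[-3.6364]
Step 5: x=[2.8035] v=[-3.8171]
Step 6: x=[1.8982] v=[-3.6211]
Step 7: x=[1.1313] v=[-3.0678]
Step 8: x=[0.5784] v=[-2.2117]
Step 9: x=[0.2941] v=[-1.1374]
Step 10: x=[0.3064] v=[0.0492]
First v>=0 after going negative at step 10, time=2.5000

Answer: 2.5000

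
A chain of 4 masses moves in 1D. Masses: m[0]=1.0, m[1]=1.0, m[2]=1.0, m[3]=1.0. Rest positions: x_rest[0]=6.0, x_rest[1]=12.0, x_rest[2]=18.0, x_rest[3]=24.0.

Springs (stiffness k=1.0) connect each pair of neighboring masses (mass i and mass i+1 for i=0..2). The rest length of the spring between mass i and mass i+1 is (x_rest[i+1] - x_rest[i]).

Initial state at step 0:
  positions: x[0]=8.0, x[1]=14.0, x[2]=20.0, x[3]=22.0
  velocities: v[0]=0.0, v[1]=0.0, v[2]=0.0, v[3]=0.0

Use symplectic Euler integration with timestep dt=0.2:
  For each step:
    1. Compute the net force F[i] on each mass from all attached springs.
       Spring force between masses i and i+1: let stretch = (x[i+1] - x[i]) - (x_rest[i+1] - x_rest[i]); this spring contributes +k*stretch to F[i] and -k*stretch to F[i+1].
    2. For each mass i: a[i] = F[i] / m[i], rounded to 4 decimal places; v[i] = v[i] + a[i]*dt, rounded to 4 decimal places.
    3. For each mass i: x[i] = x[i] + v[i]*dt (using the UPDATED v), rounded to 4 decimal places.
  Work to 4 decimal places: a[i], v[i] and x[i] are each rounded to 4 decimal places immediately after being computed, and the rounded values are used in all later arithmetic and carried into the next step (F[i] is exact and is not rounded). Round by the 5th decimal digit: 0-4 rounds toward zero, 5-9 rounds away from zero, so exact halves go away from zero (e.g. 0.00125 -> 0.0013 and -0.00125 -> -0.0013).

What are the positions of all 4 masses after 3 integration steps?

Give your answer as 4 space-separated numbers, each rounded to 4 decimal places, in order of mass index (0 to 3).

Step 0: x=[8.0000 14.0000 20.0000 22.0000] v=[0.0000 0.0000 0.0000 0.0000]
Step 1: x=[8.0000 14.0000 19.8400 22.1600] v=[0.0000 0.0000 -0.8000 0.8000]
Step 2: x=[8.0000 13.9936 19.5392 22.4672] v=[0.0000 -0.0320 -1.5040 1.5360]
Step 3: x=[7.9997 13.9693 19.1337 22.8973] v=[-0.0013 -0.1216 -2.0275 2.1504]

Answer: 7.9997 13.9693 19.1337 22.8973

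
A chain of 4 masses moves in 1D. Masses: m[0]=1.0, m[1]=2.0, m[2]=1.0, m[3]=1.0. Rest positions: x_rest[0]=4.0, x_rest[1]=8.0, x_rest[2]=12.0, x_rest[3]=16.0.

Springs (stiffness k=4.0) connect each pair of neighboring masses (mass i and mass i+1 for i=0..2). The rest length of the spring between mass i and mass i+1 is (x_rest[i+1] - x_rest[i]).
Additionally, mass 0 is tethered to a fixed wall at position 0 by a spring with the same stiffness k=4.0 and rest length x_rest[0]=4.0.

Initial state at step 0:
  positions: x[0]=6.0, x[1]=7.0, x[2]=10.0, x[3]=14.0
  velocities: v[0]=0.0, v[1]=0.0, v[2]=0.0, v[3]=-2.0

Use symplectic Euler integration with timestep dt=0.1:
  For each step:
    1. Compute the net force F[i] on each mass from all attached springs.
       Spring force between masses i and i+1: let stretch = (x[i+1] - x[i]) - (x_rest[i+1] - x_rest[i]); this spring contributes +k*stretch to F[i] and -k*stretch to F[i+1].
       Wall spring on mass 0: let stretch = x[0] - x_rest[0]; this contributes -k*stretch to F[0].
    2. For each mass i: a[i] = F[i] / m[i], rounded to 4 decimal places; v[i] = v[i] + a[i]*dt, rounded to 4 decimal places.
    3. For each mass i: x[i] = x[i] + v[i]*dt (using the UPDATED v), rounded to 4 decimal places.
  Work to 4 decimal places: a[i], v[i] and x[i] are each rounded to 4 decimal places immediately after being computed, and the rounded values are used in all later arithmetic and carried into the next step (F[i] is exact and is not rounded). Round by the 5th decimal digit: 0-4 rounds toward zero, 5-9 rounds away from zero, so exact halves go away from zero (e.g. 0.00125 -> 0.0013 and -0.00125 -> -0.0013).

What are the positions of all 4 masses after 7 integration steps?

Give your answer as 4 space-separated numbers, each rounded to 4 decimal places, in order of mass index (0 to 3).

Answer: 2.3045 7.5971 10.5814 13.1503

Derivation:
Step 0: x=[6.0000 7.0000 10.0000 14.0000] v=[0.0000 0.0000 0.0000 -2.0000]
Step 1: x=[5.8000 7.0400 10.0400 13.8000] v=[-2.0000 0.4000 0.4000 -2.0000]
Step 2: x=[5.4176 7.1152 10.1104 13.6096] v=[-3.8240 0.7520 0.7040 -1.9040]
Step 3: x=[4.8864 7.2164 10.2010 13.4392] v=[-5.3120 1.0115 0.9056 -1.7037]
Step 4: x=[4.2529 7.3306 10.3017 13.2993] v=[-6.3346 1.1424 1.0070 -1.3990]
Step 5: x=[3.5724 7.4427 10.4035 13.1995] v=[-6.8047 1.1211 1.0176 -0.9980]
Step 6: x=[2.9039 7.5366 10.4987 13.1479] v=[-6.6855 0.9392 0.9517 -0.5164]
Step 7: x=[2.3045 7.5971 10.5814 13.1503] v=[-5.9940 0.6051 0.8265 0.0239]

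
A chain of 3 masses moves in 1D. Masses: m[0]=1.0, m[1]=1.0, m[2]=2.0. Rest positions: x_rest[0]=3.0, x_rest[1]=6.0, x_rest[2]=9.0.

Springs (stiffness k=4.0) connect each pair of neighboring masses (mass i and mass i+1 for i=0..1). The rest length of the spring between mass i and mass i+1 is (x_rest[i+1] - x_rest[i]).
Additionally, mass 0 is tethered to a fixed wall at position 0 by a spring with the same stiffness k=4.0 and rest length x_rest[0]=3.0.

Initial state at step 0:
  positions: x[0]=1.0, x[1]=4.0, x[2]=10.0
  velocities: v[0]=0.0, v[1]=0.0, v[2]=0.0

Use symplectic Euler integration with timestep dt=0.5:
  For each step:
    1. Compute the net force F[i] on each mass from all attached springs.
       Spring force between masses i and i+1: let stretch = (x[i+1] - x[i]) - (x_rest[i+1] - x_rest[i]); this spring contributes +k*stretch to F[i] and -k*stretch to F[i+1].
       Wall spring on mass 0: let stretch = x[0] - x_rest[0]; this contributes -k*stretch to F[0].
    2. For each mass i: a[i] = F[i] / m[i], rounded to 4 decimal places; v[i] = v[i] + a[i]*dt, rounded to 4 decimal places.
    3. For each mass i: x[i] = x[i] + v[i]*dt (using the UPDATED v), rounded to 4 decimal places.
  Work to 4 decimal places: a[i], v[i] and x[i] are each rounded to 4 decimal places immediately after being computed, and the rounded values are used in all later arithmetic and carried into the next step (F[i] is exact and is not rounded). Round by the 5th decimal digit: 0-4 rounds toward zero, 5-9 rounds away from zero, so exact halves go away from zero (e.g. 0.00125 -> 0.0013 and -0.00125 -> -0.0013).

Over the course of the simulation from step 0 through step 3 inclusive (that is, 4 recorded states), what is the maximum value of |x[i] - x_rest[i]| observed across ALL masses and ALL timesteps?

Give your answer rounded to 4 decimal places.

Answer: 3.0000

Derivation:
Step 0: x=[1.0000 4.0000 10.0000] v=[0.0000 0.0000 0.0000]
Step 1: x=[3.0000 7.0000 8.5000] v=[4.0000 6.0000 -3.0000]
Step 2: x=[6.0000 7.5000 7.7500] v=[6.0000 1.0000 -1.5000]
Step 3: x=[4.5000 6.7500 8.3750] v=[-3.0000 -1.5000 1.2500]
Max displacement = 3.0000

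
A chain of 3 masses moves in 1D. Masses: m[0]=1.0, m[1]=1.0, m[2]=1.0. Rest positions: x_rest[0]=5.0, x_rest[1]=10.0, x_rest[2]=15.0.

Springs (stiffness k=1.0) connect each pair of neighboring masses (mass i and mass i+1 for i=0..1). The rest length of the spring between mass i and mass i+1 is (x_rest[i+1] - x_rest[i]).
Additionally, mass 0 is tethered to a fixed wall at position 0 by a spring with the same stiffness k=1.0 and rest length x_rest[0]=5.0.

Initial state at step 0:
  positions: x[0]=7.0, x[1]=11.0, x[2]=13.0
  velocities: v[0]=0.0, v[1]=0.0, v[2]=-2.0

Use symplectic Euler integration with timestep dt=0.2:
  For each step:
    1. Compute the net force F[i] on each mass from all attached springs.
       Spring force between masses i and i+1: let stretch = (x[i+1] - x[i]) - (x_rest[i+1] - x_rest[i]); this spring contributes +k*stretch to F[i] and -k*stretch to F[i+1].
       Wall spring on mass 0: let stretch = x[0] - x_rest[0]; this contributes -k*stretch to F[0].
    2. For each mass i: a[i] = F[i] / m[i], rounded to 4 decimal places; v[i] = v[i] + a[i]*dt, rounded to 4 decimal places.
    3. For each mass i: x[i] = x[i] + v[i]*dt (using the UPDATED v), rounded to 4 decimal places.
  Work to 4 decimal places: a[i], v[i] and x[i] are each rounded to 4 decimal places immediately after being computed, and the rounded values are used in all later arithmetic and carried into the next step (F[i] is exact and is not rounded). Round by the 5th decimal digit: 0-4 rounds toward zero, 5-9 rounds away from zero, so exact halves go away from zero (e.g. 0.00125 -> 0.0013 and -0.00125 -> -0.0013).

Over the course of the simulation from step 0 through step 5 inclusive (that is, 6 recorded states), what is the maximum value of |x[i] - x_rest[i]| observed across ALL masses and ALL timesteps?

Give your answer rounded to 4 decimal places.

Step 0: x=[7.0000 11.0000 13.0000] v=[0.0000 0.0000 -2.0000]
Step 1: x=[6.8800 10.9200 12.7200] v=[-0.6000 -0.4000 -1.4000]
Step 2: x=[6.6464 10.7504 12.5680] v=[-1.1680 -0.8480 -0.7600]
Step 3: x=[6.3111 10.4893 12.5433] v=[-1.6765 -1.3053 -0.1235]
Step 4: x=[5.8905 10.1433 12.6364] v=[-2.1031 -1.7301 0.4657]
Step 5: x=[5.4044 9.7269 12.8298] v=[-2.4306 -2.0820 0.9671]
Max displacement = 2.4567

Answer: 2.4567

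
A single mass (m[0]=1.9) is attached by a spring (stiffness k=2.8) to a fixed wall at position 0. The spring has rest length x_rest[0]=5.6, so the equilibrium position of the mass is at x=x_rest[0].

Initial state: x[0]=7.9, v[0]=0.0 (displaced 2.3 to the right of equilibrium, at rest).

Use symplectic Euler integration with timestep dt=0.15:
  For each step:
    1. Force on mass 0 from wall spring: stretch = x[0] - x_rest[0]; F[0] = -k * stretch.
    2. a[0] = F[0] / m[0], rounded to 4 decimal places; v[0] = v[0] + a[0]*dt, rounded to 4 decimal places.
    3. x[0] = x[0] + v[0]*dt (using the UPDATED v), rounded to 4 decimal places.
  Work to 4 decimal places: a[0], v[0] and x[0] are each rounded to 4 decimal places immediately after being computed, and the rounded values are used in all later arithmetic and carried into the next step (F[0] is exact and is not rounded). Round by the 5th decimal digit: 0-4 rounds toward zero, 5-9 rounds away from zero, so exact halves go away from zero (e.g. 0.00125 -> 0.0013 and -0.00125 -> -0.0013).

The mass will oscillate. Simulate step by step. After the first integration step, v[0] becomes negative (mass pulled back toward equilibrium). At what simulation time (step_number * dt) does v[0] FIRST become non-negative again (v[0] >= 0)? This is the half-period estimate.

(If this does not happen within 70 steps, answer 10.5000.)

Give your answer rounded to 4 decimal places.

Answer: 2.7000

Derivation:
Step 0: x=[7.9000] v=[0.0000]
Step 1: x=[7.8237] v=[-0.5084]
Step 2: x=[7.6737] v=[-1.0000]
Step 3: x=[7.4549] v=[-1.4584]
Step 4: x=[7.1746] v=[-1.8684]
Step 5: x=[6.8421] v=[-2.2165]
Step 6: x=[6.4684] v=[-2.4911]
Step 7: x=[6.0659] v=[-2.6831]
Step 8: x=[5.6480] v=[-2.7861]
Step 9: x=[5.2285] v=[-2.7967]
Step 10: x=[4.8213] v=[-2.7146]
Step 11: x=[4.4399] v=[-2.5425]
Step 12: x=[4.0970] v=[-2.2861]
Step 13: x=[3.8039] v=[-1.9539]
Step 14: x=[3.5704] v=[-1.5569]
Step 15: x=[3.4042] v=[-1.1083]
Step 16: x=[3.3108] v=[-0.6229]
Step 17: x=[3.2933] v=[-0.1169]
Step 18: x=[3.3523] v=[0.3930]
First v>=0 after going negative at step 18, time=2.7000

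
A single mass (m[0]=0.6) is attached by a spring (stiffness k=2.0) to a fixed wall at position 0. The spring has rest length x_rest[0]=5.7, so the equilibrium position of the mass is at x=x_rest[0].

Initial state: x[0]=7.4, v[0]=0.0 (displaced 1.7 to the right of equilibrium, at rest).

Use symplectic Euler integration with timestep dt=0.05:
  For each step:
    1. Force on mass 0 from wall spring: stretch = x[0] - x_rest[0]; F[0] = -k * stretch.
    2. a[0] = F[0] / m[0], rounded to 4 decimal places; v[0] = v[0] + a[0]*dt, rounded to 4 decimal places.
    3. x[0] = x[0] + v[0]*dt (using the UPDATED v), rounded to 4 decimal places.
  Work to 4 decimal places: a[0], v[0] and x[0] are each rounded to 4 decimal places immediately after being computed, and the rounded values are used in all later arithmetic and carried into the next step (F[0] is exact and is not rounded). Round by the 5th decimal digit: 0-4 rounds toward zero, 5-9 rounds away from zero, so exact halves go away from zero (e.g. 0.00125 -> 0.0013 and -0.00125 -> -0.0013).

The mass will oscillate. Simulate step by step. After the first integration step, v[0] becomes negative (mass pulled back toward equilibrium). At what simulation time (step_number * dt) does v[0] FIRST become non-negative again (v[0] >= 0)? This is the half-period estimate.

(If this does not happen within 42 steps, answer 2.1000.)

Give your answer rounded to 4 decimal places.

Answer: 1.7500

Derivation:
Step 0: x=[7.4000] v=[0.0000]
Step 1: x=[7.3858] v=[-0.2833]
Step 2: x=[7.3576] v=[-0.5643]
Step 3: x=[7.3156] v=[-0.8406]
Step 4: x=[7.2601] v=[-1.1099]
Step 5: x=[7.1916] v=[-1.3699]
Step 6: x=[7.1107] v=[-1.6185]
Step 7: x=[7.0180] v=[-1.8536]
Step 8: x=[6.9143] v=[-2.0733]
Step 9: x=[6.8005] v=[-2.2757]
Step 10: x=[6.6775] v=[-2.4591]
Step 11: x=[6.5464] v=[-2.6220]
Step 12: x=[6.4082] v=[-2.7631]
Step 13: x=[6.2641] v=[-2.8811]
Step 14: x=[6.1153] v=[-2.9751]
Step 15: x=[5.9631] v=[-3.0443]
Step 16: x=[5.8087] v=[-3.0882]
Step 17: x=[5.6534] v=[-3.1063]
Step 18: x=[5.4985] v=[-3.0985]
Step 19: x=[5.3453] v=[-3.0649]
Step 20: x=[5.1950] v=[-3.0058]
Step 21: x=[5.0489] v=[-2.9216]
Step 22: x=[4.9082] v=[-2.8131]
Step 23: x=[4.7741] v=[-2.6811]
Step 24: x=[4.6478] v=[-2.5268]
Step 25: x=[4.5302] v=[-2.3514]
Step 26: x=[4.4224] v=[-2.1564]
Step 27: x=[4.3252] v=[-1.9435]
Step 28: x=[4.2395] v=[-1.7144]
Step 29: x=[4.1660] v=[-1.4710]
Step 30: x=[4.1052] v=[-1.2153]
Step 31: x=[4.0577] v=[-0.9495]
Step 32: x=[4.0239] v=[-0.6758]
Step 33: x=[4.0041] v=[-0.3965]
Step 34: x=[3.9984] v=[-0.1139]
Step 35: x=[4.0069] v=[0.1697]
First v>=0 after going negative at step 35, time=1.7500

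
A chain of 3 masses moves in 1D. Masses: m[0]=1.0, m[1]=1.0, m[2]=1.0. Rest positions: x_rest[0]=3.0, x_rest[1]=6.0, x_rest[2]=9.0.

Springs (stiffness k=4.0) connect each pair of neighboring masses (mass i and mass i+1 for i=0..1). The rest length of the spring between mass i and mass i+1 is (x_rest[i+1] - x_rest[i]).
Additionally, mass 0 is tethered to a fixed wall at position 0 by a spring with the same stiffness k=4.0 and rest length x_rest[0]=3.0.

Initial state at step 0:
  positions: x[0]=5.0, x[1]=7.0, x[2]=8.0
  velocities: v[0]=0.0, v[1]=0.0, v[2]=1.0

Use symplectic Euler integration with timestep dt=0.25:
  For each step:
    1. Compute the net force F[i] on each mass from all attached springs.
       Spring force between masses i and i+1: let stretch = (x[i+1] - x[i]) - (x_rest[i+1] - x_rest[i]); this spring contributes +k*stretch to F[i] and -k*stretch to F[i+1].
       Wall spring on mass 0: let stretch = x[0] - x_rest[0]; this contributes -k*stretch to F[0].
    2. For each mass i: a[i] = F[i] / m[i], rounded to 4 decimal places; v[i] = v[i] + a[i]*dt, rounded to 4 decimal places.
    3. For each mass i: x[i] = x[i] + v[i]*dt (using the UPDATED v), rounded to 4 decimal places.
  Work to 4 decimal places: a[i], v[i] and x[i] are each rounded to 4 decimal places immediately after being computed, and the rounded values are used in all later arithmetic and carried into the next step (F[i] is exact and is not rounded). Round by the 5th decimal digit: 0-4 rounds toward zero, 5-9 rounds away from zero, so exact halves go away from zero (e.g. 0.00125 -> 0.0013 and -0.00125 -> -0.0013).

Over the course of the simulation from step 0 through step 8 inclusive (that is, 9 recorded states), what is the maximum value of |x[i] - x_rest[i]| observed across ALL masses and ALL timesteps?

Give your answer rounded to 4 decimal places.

Step 0: x=[5.0000 7.0000 8.0000] v=[0.0000 0.0000 1.0000]
Step 1: x=[4.2500 6.7500 8.7500] v=[-3.0000 -1.0000 3.0000]
Step 2: x=[3.0625 6.3750 9.7500] v=[-4.7500 -1.5000 4.0000]
Step 3: x=[1.9375 6.0156 10.6563] v=[-4.5000 -1.4375 3.6250]
Step 4: x=[1.3477 5.7969 11.1524] v=[-2.3594 -0.8749 1.9843]
Step 5: x=[1.5332 5.8048 11.0596] v=[0.7421 0.0314 -0.3712]
Step 6: x=[2.4033 6.0585 10.4031] v=[3.4805 1.0146 -2.6260]
Step 7: x=[3.5864 6.4845 9.4105] v=[4.7324 1.7040 -3.9706]
Step 8: x=[4.5974 6.9175 8.4364] v=[4.0441 1.7319 -3.8966]
Max displacement = 2.1524

Answer: 2.1524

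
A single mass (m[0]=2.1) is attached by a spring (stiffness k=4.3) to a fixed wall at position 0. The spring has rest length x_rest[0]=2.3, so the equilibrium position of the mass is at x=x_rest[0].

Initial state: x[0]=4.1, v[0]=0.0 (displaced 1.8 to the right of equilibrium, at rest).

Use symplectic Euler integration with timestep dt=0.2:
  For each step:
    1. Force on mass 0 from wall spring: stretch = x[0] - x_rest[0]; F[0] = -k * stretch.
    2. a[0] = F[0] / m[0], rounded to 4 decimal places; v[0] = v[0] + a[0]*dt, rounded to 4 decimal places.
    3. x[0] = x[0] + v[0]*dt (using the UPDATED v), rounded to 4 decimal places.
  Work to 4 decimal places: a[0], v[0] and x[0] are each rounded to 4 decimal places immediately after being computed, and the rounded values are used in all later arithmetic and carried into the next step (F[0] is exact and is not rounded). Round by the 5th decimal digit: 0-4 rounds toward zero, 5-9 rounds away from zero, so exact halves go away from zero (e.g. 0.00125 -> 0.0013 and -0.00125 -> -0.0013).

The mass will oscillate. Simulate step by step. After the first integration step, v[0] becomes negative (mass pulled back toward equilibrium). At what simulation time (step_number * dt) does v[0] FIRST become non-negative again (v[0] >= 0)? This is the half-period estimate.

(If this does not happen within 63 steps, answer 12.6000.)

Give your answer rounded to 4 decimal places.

Step 0: x=[4.1000] v=[0.0000]
Step 1: x=[3.9526] v=[-0.7371]
Step 2: x=[3.6698] v=[-1.4139]
Step 3: x=[3.2748] v=[-1.9749]
Step 4: x=[2.8000] v=[-2.3741]
Step 5: x=[2.2842] v=[-2.5789]
Step 6: x=[1.7697] v=[-2.5724]
Step 7: x=[1.2987] v=[-2.3552]
Step 8: x=[0.9097] v=[-1.9451]
Step 9: x=[0.6346] v=[-1.3757]
Step 10: x=[0.4959] v=[-0.6937]
Step 11: x=[0.5049] v=[0.0451]
First v>=0 after going negative at step 11, time=2.2000

Answer: 2.2000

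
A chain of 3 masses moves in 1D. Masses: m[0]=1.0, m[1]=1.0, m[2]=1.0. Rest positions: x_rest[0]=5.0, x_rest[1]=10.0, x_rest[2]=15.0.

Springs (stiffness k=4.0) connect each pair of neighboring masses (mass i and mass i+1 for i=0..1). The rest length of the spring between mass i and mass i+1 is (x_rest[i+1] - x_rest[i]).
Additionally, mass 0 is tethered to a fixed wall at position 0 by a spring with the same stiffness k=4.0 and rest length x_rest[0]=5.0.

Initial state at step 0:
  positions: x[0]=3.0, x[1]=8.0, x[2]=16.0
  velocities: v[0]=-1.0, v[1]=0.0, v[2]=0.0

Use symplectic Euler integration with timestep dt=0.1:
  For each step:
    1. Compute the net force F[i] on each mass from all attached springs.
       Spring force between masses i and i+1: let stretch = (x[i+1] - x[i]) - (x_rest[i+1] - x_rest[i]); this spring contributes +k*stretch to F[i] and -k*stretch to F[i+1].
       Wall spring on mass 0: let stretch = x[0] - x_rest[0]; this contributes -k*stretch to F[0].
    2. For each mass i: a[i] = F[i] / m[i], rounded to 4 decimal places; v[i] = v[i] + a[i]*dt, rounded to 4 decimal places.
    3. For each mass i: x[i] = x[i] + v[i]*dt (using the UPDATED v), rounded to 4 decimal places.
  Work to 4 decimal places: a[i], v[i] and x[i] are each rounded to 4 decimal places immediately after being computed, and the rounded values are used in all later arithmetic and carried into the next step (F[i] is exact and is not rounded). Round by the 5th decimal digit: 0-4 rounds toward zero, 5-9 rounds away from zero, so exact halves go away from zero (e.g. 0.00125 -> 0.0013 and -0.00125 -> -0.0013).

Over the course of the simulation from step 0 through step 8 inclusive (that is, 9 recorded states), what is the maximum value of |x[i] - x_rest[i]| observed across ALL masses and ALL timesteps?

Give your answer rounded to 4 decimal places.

Step 0: x=[3.0000 8.0000 16.0000] v=[-1.0000 0.0000 0.0000]
Step 1: x=[2.9800 8.1200 15.8800] v=[-0.2000 1.2000 -1.2000]
Step 2: x=[3.0464 8.3448 15.6496] v=[0.6640 2.2480 -2.3040]
Step 3: x=[3.2029 8.6499 15.3270] v=[1.5648 3.0506 -3.2259]
Step 4: x=[3.4491 9.0042 14.9373] v=[2.4624 3.5426 -3.8967]
Step 5: x=[3.7796 9.3736 14.5103] v=[3.3048 3.6938 -4.2699]
Step 6: x=[4.1827 9.7247 14.0778] v=[4.0306 3.5109 -4.3246]
Step 7: x=[4.6401 10.0282 13.6712] v=[4.5743 3.0353 -4.0658]
Step 8: x=[5.1275 10.2619 13.3189] v=[4.8735 2.3373 -3.5230]
Max displacement = 2.0200

Answer: 2.0200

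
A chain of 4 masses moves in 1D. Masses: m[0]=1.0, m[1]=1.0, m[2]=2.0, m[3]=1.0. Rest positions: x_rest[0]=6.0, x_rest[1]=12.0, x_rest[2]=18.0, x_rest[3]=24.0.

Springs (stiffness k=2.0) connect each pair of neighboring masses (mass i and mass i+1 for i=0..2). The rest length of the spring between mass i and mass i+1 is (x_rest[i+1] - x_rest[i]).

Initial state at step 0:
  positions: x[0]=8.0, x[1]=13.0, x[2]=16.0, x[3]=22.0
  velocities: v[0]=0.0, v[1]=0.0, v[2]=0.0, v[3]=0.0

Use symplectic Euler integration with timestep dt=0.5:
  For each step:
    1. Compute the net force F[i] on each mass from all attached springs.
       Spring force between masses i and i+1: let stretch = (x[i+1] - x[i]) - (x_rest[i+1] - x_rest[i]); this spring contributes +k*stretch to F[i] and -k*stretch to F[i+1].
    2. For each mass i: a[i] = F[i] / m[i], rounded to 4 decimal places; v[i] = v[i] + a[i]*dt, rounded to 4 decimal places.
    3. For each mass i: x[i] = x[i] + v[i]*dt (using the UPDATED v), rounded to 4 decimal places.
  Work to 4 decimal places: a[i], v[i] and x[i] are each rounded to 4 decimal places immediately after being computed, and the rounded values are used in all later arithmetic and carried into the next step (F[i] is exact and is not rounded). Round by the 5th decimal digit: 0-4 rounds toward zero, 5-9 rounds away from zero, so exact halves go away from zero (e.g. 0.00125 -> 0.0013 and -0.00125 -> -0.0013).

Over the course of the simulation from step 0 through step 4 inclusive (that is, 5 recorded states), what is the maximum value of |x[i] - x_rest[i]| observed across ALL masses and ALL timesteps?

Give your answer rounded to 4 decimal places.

Step 0: x=[8.0000 13.0000 16.0000 22.0000] v=[0.0000 0.0000 0.0000 0.0000]
Step 1: x=[7.5000 12.0000 16.7500 22.0000] v=[-1.0000 -2.0000 1.5000 0.0000]
Step 2: x=[6.2500 11.1250 17.6250 22.3750] v=[-2.5000 -1.7500 1.7500 0.7500]
Step 3: x=[4.4375 11.0625 18.0625 23.3750] v=[-3.6250 -0.1250 0.8750 2.0000]
Step 4: x=[2.9375 11.1875 18.0782 24.7188] v=[-3.0000 0.2500 0.0313 2.6875]
Max displacement = 3.0625

Answer: 3.0625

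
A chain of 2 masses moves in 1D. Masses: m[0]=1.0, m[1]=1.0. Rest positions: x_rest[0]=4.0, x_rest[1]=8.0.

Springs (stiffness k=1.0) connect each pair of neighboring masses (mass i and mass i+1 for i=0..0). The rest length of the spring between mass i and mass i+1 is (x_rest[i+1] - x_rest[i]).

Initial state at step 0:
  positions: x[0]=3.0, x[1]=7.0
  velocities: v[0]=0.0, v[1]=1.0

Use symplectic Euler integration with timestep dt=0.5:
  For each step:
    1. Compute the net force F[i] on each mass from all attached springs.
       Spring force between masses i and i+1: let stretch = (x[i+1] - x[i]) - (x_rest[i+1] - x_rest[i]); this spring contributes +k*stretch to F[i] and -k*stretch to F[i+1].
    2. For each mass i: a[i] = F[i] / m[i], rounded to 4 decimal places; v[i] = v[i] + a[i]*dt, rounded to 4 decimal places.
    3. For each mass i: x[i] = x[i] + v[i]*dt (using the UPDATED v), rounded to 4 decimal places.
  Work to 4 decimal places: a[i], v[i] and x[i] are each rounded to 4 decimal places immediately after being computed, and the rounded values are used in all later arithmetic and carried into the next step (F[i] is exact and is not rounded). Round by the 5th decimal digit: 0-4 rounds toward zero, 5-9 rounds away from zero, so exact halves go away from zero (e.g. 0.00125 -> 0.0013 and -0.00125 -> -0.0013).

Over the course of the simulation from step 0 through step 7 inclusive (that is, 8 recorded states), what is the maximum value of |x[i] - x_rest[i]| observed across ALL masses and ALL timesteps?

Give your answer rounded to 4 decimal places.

Answer: 1.1056

Derivation:
Step 0: x=[3.0000 7.0000] v=[0.0000 1.0000]
Step 1: x=[3.0000 7.5000] v=[0.0000 1.0000]
Step 2: x=[3.1250 7.8750] v=[0.2500 0.7500]
Step 3: x=[3.4375 8.0625] v=[0.6250 0.3750]
Step 4: x=[3.9063 8.0938] v=[0.9375 0.0625]
Step 5: x=[4.4220 8.0782] v=[1.0313 -0.0313]
Step 6: x=[4.8517 8.1485] v=[0.8594 0.1406]
Step 7: x=[5.1056 8.3946] v=[0.5078 0.4922]
Max displacement = 1.1056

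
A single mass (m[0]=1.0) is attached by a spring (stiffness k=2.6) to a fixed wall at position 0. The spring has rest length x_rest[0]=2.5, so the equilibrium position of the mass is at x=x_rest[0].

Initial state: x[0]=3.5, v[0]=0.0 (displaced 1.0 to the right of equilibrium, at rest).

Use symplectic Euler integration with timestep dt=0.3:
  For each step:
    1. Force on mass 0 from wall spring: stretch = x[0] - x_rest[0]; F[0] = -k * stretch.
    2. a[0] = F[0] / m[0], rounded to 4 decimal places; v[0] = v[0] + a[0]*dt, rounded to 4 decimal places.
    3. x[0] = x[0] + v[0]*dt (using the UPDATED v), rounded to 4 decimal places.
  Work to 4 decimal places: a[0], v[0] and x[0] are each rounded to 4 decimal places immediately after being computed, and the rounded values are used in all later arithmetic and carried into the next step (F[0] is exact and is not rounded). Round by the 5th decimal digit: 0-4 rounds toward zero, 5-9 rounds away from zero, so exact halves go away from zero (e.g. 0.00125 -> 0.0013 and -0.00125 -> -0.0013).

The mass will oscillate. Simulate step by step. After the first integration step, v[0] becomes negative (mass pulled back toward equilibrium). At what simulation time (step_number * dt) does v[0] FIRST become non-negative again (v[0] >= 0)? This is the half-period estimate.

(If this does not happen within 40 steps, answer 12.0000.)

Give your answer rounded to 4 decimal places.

Answer: 2.1000

Derivation:
Step 0: x=[3.5000] v=[0.0000]
Step 1: x=[3.2660] v=[-0.7800]
Step 2: x=[2.8528] v=[-1.3775]
Step 3: x=[2.3570] v=[-1.6527]
Step 4: x=[1.8946] v=[-1.5412]
Step 5: x=[1.5739] v=[-1.0690]
Step 6: x=[1.4699] v=[-0.3466]
Step 7: x=[1.6070] v=[0.4569]
First v>=0 after going negative at step 7, time=2.1000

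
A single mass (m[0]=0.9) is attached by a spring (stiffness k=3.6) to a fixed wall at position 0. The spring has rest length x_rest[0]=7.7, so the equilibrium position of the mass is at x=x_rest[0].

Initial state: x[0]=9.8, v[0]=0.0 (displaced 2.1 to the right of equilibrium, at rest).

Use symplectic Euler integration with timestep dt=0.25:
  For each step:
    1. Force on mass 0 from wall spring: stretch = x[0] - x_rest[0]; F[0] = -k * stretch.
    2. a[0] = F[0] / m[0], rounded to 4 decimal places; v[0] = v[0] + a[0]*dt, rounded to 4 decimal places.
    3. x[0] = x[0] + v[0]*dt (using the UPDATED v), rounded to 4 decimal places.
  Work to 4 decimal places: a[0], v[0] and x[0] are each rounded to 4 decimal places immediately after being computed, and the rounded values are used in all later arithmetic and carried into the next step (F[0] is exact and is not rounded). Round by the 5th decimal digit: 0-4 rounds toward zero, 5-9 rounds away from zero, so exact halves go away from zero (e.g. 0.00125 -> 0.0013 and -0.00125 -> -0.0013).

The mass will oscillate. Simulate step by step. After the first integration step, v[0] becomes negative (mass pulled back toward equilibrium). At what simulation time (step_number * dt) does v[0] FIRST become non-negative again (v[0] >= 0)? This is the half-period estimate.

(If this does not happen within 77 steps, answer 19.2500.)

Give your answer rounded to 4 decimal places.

Step 0: x=[9.8000] v=[0.0000]
Step 1: x=[9.2750] v=[-2.1000]
Step 2: x=[8.3563] v=[-3.6750]
Step 3: x=[7.2735] v=[-4.3313]
Step 4: x=[6.2973] v=[-3.9048]
Step 5: x=[5.6718] v=[-2.5021]
Step 6: x=[5.5533] v=[-0.4739]
Step 7: x=[5.9715] v=[1.6728]
First v>=0 after going negative at step 7, time=1.7500

Answer: 1.7500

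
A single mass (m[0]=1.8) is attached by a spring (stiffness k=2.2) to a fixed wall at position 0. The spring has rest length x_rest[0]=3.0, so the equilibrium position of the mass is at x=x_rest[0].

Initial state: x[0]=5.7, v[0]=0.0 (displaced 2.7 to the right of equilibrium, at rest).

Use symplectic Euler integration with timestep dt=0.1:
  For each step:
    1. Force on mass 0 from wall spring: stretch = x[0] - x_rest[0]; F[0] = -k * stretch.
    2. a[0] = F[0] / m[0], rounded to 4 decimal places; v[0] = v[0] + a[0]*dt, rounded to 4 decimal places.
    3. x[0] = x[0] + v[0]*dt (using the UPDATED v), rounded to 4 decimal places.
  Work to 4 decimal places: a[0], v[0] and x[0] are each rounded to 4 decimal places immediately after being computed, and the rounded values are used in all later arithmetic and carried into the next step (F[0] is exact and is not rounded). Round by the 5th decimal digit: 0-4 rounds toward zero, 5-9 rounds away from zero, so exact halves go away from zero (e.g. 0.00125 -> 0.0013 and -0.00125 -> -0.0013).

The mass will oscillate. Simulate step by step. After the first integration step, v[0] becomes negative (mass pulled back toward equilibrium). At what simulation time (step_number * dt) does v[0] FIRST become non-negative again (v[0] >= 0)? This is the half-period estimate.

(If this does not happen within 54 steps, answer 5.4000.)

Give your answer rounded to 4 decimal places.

Step 0: x=[5.7000] v=[0.0000]
Step 1: x=[5.6670] v=[-0.3300]
Step 2: x=[5.6014] v=[-0.6560]
Step 3: x=[5.5040] v=[-0.9740]
Step 4: x=[5.3760] v=[-1.2800]
Step 5: x=[5.2190] v=[-1.5704]
Step 6: x=[5.0348] v=[-1.8416]
Step 7: x=[4.8258] v=[-2.0903]
Step 8: x=[4.5945] v=[-2.3135]
Step 9: x=[4.3437] v=[-2.5084]
Step 10: x=[4.0764] v=[-2.6726]
Step 11: x=[3.7960] v=[-2.8042]
Step 12: x=[3.5059] v=[-2.9015]
Step 13: x=[3.2096] v=[-2.9633]
Step 14: x=[2.9107] v=[-2.9889]
Step 15: x=[2.6129] v=[-2.9780]
Step 16: x=[2.3198] v=[-2.9307]
Step 17: x=[2.0350] v=[-2.8476]
Step 18: x=[1.7620] v=[-2.7297]
Step 19: x=[1.5042] v=[-2.5784]
Step 20: x=[1.2646] v=[-2.3956]
Step 21: x=[1.0463] v=[-2.1835]
Step 22: x=[0.8518] v=[-1.9447]
Step 23: x=[0.6836] v=[-1.6821]
Step 24: x=[0.5437] v=[-1.3990]
Step 25: x=[0.4338] v=[-1.0988]
Step 26: x=[0.3553] v=[-0.7852]
Step 27: x=[0.3091] v=[-0.4620]
Step 28: x=[0.2958] v=[-0.1331]
Step 29: x=[0.3155] v=[0.1974]
First v>=0 after going negative at step 29, time=2.9000

Answer: 2.9000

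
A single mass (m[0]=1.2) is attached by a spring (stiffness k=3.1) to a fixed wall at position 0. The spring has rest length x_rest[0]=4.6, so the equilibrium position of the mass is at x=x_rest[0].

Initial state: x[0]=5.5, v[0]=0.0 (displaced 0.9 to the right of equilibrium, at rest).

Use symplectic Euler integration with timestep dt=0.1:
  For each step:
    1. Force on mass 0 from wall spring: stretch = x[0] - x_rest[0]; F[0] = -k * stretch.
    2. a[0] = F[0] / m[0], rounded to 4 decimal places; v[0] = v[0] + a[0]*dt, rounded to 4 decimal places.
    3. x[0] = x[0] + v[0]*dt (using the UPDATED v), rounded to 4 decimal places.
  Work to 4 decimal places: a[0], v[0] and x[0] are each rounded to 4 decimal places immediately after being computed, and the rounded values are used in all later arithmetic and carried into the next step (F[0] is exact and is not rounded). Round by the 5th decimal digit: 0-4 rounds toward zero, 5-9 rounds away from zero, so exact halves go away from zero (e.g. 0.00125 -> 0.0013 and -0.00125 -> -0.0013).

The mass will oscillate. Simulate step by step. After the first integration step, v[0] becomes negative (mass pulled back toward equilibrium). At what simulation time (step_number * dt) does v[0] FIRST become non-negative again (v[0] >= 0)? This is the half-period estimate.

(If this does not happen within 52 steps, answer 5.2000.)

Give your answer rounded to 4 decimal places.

Answer: 2.0000

Derivation:
Step 0: x=[5.5000] v=[0.0000]
Step 1: x=[5.4768] v=[-0.2325]
Step 2: x=[5.4309] v=[-0.4590]
Step 3: x=[5.3635] v=[-0.6737]
Step 4: x=[5.2764] v=[-0.8709]
Step 5: x=[5.1718] v=[-1.0456]
Step 6: x=[5.0525] v=[-1.1933]
Step 7: x=[4.9215] v=[-1.3102]
Step 8: x=[4.7822] v=[-1.3933]
Step 9: x=[4.6382] v=[-1.4404]
Step 10: x=[4.4932] v=[-1.4503]
Step 11: x=[4.3509] v=[-1.4227]
Step 12: x=[4.2151] v=[-1.3584]
Step 13: x=[4.0892] v=[-1.2590]
Step 14: x=[3.9765] v=[-1.1270]
Step 15: x=[3.8799] v=[-0.9659]
Step 16: x=[3.8019] v=[-0.7799]
Step 17: x=[3.7445] v=[-0.5737]
Step 18: x=[3.7092] v=[-0.3527]
Step 19: x=[3.6969] v=[-0.1226]
Step 20: x=[3.7080] v=[0.1107]
First v>=0 after going negative at step 20, time=2.0000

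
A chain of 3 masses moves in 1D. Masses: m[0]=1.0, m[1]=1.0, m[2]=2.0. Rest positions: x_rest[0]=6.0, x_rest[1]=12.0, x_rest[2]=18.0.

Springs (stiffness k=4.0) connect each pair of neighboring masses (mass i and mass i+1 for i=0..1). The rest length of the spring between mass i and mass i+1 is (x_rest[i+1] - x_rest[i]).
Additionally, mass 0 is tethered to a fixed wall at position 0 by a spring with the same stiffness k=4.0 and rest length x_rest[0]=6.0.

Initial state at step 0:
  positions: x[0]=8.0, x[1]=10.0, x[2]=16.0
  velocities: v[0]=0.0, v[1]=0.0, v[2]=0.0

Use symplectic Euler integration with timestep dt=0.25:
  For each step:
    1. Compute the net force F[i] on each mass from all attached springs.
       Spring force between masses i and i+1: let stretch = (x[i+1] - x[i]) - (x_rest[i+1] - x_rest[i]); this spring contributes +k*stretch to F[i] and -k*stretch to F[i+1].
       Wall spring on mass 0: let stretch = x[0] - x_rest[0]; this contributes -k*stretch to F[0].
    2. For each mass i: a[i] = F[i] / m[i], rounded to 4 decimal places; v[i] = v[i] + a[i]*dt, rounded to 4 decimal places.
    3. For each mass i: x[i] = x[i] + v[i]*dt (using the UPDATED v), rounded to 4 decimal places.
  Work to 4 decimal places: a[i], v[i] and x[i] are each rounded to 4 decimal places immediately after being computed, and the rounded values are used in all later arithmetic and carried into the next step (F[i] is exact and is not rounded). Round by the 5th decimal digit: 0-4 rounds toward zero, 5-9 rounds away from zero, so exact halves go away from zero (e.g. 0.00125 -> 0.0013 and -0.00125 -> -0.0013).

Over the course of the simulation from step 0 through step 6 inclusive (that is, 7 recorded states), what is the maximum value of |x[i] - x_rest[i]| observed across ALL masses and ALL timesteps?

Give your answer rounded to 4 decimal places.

Step 0: x=[8.0000 10.0000 16.0000] v=[0.0000 0.0000 0.0000]
Step 1: x=[6.5000 11.0000 16.0000] v=[-6.0000 4.0000 0.0000]
Step 2: x=[4.5000 12.1250 16.1250] v=[-8.0000 4.5000 0.5000]
Step 3: x=[3.2813 12.3438 16.5000] v=[-4.8750 0.8750 1.5000]
Step 4: x=[3.5079 11.3360 17.1055] v=[0.9062 -4.0313 2.4219]
Step 5: x=[4.8145 9.8135 17.7398] v=[5.2264 -6.0899 2.5372]
Step 6: x=[6.1672 9.0229 18.1333] v=[5.4109 -3.1626 1.5741]
Max displacement = 2.9771

Answer: 2.9771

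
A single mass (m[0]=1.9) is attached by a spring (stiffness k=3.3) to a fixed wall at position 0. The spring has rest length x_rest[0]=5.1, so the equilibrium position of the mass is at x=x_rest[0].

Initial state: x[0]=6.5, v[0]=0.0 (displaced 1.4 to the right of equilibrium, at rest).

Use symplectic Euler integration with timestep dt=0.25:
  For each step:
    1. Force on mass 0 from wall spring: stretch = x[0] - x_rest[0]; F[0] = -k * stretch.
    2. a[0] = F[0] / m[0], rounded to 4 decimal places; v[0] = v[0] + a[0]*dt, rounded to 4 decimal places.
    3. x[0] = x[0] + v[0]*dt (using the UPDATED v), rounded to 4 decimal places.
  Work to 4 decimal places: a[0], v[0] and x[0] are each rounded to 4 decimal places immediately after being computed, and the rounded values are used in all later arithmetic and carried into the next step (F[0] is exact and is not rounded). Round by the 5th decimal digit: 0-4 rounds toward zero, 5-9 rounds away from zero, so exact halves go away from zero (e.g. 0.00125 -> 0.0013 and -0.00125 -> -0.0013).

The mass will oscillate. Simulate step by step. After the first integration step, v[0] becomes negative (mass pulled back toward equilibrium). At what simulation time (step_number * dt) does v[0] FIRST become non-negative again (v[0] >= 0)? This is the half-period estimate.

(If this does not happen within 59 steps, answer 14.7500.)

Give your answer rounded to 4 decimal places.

Step 0: x=[6.5000] v=[0.0000]
Step 1: x=[6.3480] v=[-0.6079]
Step 2: x=[6.0606] v=[-1.1498]
Step 3: x=[5.6689] v=[-1.5669]
Step 4: x=[5.2154] v=[-1.8139]
Step 5: x=[4.7494] v=[-1.8640]
Step 6: x=[4.3215] v=[-1.7118]
Step 7: x=[3.9781] v=[-1.3738]
Step 8: x=[3.7564] v=[-0.8867]
Step 9: x=[3.6806] v=[-0.3033]
Step 10: x=[3.7589] v=[0.3130]
First v>=0 after going negative at step 10, time=2.5000

Answer: 2.5000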